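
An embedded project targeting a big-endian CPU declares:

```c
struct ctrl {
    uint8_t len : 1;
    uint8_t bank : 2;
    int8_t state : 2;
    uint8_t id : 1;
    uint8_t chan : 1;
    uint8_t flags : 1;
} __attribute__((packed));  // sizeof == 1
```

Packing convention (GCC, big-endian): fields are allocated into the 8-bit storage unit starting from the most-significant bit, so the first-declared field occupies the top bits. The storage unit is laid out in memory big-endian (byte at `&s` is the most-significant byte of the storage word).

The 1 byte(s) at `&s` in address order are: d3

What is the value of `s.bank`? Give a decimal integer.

[0]=0xd3 (big-endian) → word 0xd3
len:1 @ bit 7 → (0xd3>>7)&0x1 = 0x1
bank:2 @ bit 5 → (0xd3>>5)&0x3 = 0x2  ←
state:2 @ bit 3 → (0xd3>>3)&0x3 = 0x2
id:1 @ bit 2 → (0xd3>>2)&0x1 = 0x0
chan:1 @ bit 1 → (0xd3>>1)&0x1 = 0x1
flags:1 @ bit 0 → (0xd3>>0)&0x1 = 0x1

2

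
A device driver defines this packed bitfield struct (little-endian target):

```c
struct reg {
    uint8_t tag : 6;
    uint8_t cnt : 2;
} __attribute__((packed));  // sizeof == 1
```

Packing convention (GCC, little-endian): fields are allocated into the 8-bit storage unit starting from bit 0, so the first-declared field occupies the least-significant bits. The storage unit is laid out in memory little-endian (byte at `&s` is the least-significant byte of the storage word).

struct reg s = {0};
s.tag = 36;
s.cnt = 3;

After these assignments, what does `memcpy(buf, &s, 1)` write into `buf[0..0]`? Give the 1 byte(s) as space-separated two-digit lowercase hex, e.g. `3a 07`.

e4

[0+:6] tag=36 & 0x3f = 0x24; word=0x24
[6+:2] cnt=3 & 0x3 = 0x3; word=0xe4
word = 0xe4 → little-endian bytes:
  [0]=0xe4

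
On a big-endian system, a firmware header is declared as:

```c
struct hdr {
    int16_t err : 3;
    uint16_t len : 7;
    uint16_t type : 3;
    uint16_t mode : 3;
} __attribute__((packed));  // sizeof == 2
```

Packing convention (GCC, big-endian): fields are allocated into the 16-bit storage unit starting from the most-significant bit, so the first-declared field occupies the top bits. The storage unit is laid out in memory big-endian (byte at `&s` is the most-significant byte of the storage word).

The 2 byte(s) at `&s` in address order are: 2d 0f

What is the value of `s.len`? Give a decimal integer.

[0]=0x2d [1]=0x0f (big-endian) → word 0x2d0f
err [13+:3] = (word>>13) & 0x7 = 1
len [6+:7] = (word>>6) & 0x7f = 52  ←
type [3+:3] = (word>>3) & 0x7 = 1
mode [0+:3] = (word>>0) & 0x7 = 7

52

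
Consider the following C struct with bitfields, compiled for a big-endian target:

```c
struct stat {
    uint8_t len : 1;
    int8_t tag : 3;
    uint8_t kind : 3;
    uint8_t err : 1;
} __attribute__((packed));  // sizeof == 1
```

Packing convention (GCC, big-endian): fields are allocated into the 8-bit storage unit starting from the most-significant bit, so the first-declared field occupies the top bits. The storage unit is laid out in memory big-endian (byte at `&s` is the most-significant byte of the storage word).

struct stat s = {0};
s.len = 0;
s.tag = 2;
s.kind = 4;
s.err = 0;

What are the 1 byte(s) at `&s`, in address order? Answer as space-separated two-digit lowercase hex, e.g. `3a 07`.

28

[7+:1] len=0 & 0x1 = 0x0; word=0x00
[4+:3] tag=2 & 0x7 = 0x2; word=0x20
[1+:3] kind=4 & 0x7 = 0x4; word=0x28
[0+:1] err=0 & 0x1 = 0x0; word=0x28
word = 0x28 → big-endian bytes:
  [0]=0x28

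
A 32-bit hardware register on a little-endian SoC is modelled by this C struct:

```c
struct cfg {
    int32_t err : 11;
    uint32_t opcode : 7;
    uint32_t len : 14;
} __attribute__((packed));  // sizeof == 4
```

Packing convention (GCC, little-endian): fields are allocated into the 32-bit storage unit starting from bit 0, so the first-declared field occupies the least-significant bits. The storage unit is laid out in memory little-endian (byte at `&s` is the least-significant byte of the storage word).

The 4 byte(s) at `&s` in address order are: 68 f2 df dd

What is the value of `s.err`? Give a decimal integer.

[0]=0x68 [1]=0xf2 [2]=0xdf [3]=0xdd (little-endian) → word 0xdddff268
err [0+:11] = (word>>0) & 0x7ff = 616  ←
opcode [11+:7] = (word>>11) & 0x7f = 126
len [18+:14] = (word>>18) & 0x3fff = 14199
err signed 11b, MSB=0: value = 616

616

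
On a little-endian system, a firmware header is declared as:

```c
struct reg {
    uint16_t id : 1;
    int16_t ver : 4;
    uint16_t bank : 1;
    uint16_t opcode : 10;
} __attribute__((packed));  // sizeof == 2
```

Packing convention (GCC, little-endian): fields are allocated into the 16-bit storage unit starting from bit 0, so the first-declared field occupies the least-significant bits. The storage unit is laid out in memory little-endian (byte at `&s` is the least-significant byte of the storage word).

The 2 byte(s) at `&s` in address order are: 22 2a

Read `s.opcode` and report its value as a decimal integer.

168

[0]=0x22 [1]=0x2a (little-endian) → word 0x2a22
id [0+:1] = (word>>0) & 0x1 = 0
ver [1+:4] = (word>>1) & 0xf = 1
bank [5+:1] = (word>>5) & 0x1 = 1
opcode [6+:10] = (word>>6) & 0x3ff = 168  ←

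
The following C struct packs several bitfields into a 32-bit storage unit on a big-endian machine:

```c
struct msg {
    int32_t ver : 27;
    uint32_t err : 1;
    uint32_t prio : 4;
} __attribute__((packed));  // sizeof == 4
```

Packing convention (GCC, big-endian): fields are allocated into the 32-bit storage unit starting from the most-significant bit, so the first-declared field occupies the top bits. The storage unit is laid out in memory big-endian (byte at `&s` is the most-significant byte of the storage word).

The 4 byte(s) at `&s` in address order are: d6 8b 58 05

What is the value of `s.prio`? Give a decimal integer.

5

[0]=0xd6 [1]=0x8b [2]=0x58 [3]=0x05 (big-endian) → word 0xd68b5805
ver [5+:27] = (word>>5) & 0x7ffffff = 112483008
err [4+:1] = (word>>4) & 0x1 = 0
prio [0+:4] = (word>>0) & 0xf = 5  ←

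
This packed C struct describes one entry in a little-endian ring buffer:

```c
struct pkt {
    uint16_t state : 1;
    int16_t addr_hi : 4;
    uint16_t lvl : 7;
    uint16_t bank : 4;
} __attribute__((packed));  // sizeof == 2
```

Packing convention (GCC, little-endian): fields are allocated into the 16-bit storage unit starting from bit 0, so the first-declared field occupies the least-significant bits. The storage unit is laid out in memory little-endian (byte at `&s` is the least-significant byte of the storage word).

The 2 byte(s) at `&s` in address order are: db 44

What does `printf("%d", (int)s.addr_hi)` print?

[0]=0xdb [1]=0x44 (little-endian) → word 0x44db
state:1 @ bit 0 → (0x44db>>0)&0x1 = 0x1
addr_hi:4 @ bit 1 → (0x44db>>1)&0xf = 0xd  ←
lvl:7 @ bit 5 → (0x44db>>5)&0x7f = 0x26
bank:4 @ bit 12 → (0x44db>>12)&0xf = 0x4
addr_hi signed 4b, MSB=1: 13 - 16 = -3

-3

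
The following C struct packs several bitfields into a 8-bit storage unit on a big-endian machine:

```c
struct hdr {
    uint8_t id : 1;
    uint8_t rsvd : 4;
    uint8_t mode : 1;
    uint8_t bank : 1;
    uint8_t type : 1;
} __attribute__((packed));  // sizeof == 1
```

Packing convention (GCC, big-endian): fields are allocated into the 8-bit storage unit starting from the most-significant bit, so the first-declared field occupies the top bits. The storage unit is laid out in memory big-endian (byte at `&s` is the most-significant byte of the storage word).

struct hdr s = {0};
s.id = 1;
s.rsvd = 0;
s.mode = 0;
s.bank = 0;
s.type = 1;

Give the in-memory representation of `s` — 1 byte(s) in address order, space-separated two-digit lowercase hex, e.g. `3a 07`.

id (1b) val=1 bits=0x1 at bit 7: 0x80
rsvd (4b) val=0 bits=0x0 at bit 3: 0x80
mode (1b) val=0 bits=0x0 at bit 2: 0x80
bank (1b) val=0 bits=0x0 at bit 1: 0x80
type (1b) val=1 bits=0x1 at bit 0: 0x81
word = 0x81 → big-endian bytes:
  [0]=0x81

81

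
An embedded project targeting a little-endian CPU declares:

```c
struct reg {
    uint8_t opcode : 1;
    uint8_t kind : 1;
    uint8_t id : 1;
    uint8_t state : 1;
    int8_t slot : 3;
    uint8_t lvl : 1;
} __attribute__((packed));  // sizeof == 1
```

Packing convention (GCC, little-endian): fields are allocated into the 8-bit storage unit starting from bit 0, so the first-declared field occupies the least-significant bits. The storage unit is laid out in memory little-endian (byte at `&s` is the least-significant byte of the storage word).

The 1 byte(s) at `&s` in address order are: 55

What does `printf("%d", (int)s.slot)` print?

[0]=0x55 (little-endian) → word 0x55
opcode:1 @ bit 0 → (0x55>>0)&0x1 = 0x1
kind:1 @ bit 1 → (0x55>>1)&0x1 = 0x0
id:1 @ bit 2 → (0x55>>2)&0x1 = 0x1
state:1 @ bit 3 → (0x55>>3)&0x1 = 0x0
slot:3 @ bit 4 → (0x55>>4)&0x7 = 0x5  ←
lvl:1 @ bit 7 → (0x55>>7)&0x1 = 0x0
slot signed 3b, MSB=1: 5 - 8 = -3

-3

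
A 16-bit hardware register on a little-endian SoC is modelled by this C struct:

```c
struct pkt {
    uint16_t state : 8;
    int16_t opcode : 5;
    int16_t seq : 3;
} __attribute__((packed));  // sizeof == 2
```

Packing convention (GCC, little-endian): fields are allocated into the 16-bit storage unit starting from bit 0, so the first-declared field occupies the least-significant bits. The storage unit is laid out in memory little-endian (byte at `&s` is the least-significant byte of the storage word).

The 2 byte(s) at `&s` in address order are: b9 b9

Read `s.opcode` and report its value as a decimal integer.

[0]=0xb9 [1]=0xb9 (little-endian) → word 0xb9b9
state [0+:8] = (word>>0) & 0xff = 185
opcode [8+:5] = (word>>8) & 0x1f = 25  ←
seq [13+:3] = (word>>13) & 0x7 = 5
opcode signed 5b, MSB=1: 25 - 32 = -7

-7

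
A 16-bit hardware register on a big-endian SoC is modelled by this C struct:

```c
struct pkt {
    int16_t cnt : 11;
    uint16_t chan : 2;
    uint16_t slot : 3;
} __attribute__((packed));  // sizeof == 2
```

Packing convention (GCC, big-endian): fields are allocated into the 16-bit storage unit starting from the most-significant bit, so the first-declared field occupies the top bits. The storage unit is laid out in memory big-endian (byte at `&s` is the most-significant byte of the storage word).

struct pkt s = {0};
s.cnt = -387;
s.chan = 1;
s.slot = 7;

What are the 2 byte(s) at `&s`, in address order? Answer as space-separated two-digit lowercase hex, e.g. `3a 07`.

cf af

cnt:11 = -387 → 0x67d << 5 → word 0xcfa0
chan:2 = 1 → 0x1 << 3 → word 0xcfa8
slot:3 = 7 → 0x7 << 0 → word 0xcfaf
word = 0xcfaf → big-endian bytes:
  [0]=0xcf  [1]=0xaf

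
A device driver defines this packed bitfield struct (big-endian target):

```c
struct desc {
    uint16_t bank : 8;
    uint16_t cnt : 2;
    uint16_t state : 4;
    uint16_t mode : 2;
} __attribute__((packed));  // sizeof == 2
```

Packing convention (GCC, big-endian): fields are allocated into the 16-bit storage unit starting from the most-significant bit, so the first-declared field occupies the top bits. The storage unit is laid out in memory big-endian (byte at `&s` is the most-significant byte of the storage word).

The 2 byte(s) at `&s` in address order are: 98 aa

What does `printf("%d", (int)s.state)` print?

[0]=0x98 [1]=0xaa (big-endian) → word 0x98aa
bank:8 @ bit 8 → (0x98aa>>8)&0xff = 0x98
cnt:2 @ bit 6 → (0x98aa>>6)&0x3 = 0x2
state:4 @ bit 2 → (0x98aa>>2)&0xf = 0xa  ←
mode:2 @ bit 0 → (0x98aa>>0)&0x3 = 0x2

10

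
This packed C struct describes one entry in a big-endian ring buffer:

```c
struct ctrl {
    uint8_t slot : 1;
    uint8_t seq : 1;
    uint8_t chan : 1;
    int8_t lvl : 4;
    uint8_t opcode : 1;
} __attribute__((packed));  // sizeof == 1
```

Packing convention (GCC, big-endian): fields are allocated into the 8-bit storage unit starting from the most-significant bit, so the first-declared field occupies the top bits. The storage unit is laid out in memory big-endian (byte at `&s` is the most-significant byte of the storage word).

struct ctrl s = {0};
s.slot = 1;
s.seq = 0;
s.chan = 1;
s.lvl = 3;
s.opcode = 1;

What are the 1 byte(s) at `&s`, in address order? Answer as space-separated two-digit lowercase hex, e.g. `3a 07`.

slot:1 = 1 → 0x1 << 7 → word 0x80
seq:1 = 0 → 0x0 << 6 → word 0x80
chan:1 = 1 → 0x1 << 5 → word 0xa0
lvl:4 = 3 → 0x3 << 1 → word 0xa6
opcode:1 = 1 → 0x1 << 0 → word 0xa7
word = 0xa7 → big-endian bytes:
  [0]=0xa7

a7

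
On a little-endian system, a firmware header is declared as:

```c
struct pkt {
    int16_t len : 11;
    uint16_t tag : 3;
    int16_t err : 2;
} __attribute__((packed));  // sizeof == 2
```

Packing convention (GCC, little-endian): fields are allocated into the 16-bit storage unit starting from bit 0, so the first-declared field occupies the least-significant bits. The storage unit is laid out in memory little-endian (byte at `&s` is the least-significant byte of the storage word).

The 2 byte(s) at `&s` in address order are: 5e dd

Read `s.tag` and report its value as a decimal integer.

3

[0]=0x5e [1]=0xdd (little-endian) → word 0xdd5e
len [0+:11] = (word>>0) & 0x7ff = 1374
tag [11+:3] = (word>>11) & 0x7 = 3  ←
err [14+:2] = (word>>14) & 0x3 = 3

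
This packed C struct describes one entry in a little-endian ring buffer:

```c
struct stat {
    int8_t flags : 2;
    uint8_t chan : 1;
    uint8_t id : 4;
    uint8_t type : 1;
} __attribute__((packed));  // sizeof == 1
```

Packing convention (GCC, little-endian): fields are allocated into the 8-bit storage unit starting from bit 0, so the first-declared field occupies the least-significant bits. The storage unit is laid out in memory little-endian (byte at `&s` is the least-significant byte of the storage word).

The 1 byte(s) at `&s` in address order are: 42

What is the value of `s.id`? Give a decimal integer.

[0]=0x42 (little-endian) → word 0x42
flags [0+:2] = (word>>0) & 0x3 = 2
chan [2+:1] = (word>>2) & 0x1 = 0
id [3+:4] = (word>>3) & 0xf = 8  ←
type [7+:1] = (word>>7) & 0x1 = 0

8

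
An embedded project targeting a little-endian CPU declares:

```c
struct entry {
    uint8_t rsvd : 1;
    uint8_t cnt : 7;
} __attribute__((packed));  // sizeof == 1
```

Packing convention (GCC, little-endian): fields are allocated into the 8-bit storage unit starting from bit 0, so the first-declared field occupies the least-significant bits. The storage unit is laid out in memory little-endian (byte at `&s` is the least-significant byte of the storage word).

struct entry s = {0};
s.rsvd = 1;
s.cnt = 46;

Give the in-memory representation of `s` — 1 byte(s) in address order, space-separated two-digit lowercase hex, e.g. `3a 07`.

rsvd:1 = 1 → 0x1 << 0 → word 0x01
cnt:7 = 46 → 0x2e << 1 → word 0x5d
word = 0x5d → little-endian bytes:
  [0]=0x5d

5d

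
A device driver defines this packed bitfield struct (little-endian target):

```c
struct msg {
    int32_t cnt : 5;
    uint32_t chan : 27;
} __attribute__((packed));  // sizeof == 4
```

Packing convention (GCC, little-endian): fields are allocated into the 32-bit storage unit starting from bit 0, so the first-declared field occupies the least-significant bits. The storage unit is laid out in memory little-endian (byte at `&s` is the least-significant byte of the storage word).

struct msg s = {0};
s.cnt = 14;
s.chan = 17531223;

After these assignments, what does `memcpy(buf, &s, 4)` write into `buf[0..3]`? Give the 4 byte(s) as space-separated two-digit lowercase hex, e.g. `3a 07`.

[0+:5] cnt=14 & 0x1f = 0xe; word=0x0000000e
[5+:27] chan=17531223 & 0x7ffffff = 0x10b8157; word=0x21702aee
word = 0x21702aee → little-endian bytes:
  [0]=0xee  [1]=0x2a  [2]=0x70  [3]=0x21

ee 2a 70 21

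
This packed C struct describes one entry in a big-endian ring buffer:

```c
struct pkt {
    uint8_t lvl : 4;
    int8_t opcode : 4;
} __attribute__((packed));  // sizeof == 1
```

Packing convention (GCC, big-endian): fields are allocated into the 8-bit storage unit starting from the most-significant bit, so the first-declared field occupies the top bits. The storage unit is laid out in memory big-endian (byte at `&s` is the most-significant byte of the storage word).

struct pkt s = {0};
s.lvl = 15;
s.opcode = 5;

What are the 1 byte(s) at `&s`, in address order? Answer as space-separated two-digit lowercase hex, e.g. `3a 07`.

lvl (4b) val=15 bits=0xf at bit 4: 0xf0
opcode (4b) val=5 bits=0x5 at bit 0: 0xf5
word = 0xf5 → big-endian bytes:
  [0]=0xf5

f5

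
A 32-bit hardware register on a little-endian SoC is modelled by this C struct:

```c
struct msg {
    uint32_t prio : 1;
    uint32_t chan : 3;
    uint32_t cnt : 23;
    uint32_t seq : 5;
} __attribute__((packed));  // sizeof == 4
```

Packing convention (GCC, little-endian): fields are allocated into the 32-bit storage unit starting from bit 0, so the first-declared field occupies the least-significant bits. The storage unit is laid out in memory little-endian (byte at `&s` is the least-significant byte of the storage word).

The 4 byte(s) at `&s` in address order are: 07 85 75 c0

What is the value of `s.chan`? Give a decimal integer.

[0]=0x07 [1]=0x85 [2]=0x75 [3]=0xc0 (little-endian) → word 0xc0758507
prio:1 @ bit 0 → (0xc0758507>>0)&0x1 = 0x1
chan:3 @ bit 1 → (0xc0758507>>1)&0x7 = 0x3  ←
cnt:23 @ bit 4 → (0xc0758507>>4)&0x7fffff = 0x75850
seq:5 @ bit 27 → (0xc0758507>>27)&0x1f = 0x18

3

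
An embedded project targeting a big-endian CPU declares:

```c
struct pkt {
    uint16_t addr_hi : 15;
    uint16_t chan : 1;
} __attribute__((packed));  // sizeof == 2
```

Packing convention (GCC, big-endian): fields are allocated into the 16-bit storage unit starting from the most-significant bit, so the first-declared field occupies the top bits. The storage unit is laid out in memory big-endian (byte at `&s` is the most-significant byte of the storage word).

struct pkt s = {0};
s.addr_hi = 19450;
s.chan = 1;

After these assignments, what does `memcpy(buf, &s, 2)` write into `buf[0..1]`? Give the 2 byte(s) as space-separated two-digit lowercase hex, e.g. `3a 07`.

addr_hi:15 = 19450 → 0x4bfa << 1 → word 0x97f4
chan:1 = 1 → 0x1 << 0 → word 0x97f5
word = 0x97f5 → big-endian bytes:
  [0]=0x97  [1]=0xf5

97 f5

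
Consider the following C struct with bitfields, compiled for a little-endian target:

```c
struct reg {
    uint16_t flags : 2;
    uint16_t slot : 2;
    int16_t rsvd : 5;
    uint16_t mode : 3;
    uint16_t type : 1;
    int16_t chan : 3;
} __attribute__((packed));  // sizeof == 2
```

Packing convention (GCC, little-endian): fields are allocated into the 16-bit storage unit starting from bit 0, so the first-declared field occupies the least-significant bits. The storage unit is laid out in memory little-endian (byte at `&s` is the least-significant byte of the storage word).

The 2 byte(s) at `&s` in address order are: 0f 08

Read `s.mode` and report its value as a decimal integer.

[0]=0x0f [1]=0x08 (little-endian) → word 0x080f
flags:2 @ bit 0 → (0x080f>>0)&0x3 = 0x3
slot:2 @ bit 2 → (0x080f>>2)&0x3 = 0x3
rsvd:5 @ bit 4 → (0x080f>>4)&0x1f = 0x0
mode:3 @ bit 9 → (0x080f>>9)&0x7 = 0x4  ←
type:1 @ bit 12 → (0x080f>>12)&0x1 = 0x0
chan:3 @ bit 13 → (0x080f>>13)&0x7 = 0x0

4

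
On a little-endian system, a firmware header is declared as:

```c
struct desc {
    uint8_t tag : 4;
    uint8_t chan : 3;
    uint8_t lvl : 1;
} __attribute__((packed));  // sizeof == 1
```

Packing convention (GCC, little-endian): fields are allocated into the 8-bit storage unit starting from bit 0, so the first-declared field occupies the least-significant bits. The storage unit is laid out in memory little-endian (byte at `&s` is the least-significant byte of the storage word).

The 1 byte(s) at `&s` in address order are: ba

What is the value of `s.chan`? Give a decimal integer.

3

[0]=0xba (little-endian) → word 0xba
tag [0+:4] = (word>>0) & 0xf = 10
chan [4+:3] = (word>>4) & 0x7 = 3  ←
lvl [7+:1] = (word>>7) & 0x1 = 1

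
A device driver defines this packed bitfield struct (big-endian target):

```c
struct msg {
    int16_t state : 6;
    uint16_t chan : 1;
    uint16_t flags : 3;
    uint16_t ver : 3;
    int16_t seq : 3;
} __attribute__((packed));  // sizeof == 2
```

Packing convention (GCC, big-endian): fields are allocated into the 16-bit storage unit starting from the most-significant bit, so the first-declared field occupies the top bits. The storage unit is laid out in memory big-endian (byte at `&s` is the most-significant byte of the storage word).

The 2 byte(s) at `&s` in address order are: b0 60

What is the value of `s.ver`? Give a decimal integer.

[0]=0xb0 [1]=0x60 (big-endian) → word 0xb060
state [10+:6] = (word>>10) & 0x3f = 44
chan [9+:1] = (word>>9) & 0x1 = 0
flags [6+:3] = (word>>6) & 0x7 = 1
ver [3+:3] = (word>>3) & 0x7 = 4  ←
seq [0+:3] = (word>>0) & 0x7 = 0

4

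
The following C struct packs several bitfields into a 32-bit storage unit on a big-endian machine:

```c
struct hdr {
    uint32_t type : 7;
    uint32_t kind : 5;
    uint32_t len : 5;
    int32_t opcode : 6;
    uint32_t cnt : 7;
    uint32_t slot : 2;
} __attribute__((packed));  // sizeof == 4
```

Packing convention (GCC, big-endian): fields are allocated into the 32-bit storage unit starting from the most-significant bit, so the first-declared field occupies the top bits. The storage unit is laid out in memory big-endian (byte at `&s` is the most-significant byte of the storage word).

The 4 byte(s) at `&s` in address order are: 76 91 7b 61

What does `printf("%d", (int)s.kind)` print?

[0]=0x76 [1]=0x91 [2]=0x7b [3]=0x61 (big-endian) → word 0x76917b61
type:7 @ bit 25 → (0x76917b61>>25)&0x7f = 0x3b
kind:5 @ bit 20 → (0x76917b61>>20)&0x1f = 0x9  ←
len:5 @ bit 15 → (0x76917b61>>15)&0x1f = 0x2
opcode:6 @ bit 9 → (0x76917b61>>9)&0x3f = 0x3d
cnt:7 @ bit 2 → (0x76917b61>>2)&0x7f = 0x58
slot:2 @ bit 0 → (0x76917b61>>0)&0x3 = 0x1

9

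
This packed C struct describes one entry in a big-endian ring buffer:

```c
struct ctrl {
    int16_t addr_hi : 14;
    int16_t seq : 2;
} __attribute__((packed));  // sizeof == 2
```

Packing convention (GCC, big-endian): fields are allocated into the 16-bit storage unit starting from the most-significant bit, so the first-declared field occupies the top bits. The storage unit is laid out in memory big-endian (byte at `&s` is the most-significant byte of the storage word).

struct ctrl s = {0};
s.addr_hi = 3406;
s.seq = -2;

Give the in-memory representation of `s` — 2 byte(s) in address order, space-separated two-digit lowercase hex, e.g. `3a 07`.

35 3a

addr_hi:14 = 3406 → 0xd4e << 2 → word 0x3538
seq:2 = -2 → 0x2 << 0 → word 0x353a
word = 0x353a → big-endian bytes:
  [0]=0x35  [1]=0x3a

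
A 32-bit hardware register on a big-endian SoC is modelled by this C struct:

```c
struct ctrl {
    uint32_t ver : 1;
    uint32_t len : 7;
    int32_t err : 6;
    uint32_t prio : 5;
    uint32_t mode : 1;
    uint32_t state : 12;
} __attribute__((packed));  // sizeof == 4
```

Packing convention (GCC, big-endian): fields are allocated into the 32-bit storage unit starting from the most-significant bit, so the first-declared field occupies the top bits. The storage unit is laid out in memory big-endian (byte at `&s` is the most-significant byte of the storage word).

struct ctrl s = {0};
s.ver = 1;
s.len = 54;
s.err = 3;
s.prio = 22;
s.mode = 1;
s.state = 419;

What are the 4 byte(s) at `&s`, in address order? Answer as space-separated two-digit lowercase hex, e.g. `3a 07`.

b6 0e d1 a3

[31+:1] ver=1 & 0x1 = 0x1; word=0x80000000
[24+:7] len=54 & 0x7f = 0x36; word=0xb6000000
[18+:6] err=3 & 0x3f = 0x3; word=0xb60c0000
[13+:5] prio=22 & 0x1f = 0x16; word=0xb60ec000
[12+:1] mode=1 & 0x1 = 0x1; word=0xb60ed000
[0+:12] state=419 & 0xfff = 0x1a3; word=0xb60ed1a3
word = 0xb60ed1a3 → big-endian bytes:
  [0]=0xb6  [1]=0x0e  [2]=0xd1  [3]=0xa3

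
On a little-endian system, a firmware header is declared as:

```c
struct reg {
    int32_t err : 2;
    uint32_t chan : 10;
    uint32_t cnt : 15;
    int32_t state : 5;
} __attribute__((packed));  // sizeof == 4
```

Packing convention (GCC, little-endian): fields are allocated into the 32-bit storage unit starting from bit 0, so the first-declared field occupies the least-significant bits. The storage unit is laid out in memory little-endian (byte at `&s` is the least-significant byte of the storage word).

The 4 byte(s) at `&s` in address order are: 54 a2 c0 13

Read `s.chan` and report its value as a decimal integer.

149

[0]=0x54 [1]=0xa2 [2]=0xc0 [3]=0x13 (little-endian) → word 0x13c0a254
err [0+:2] = (word>>0) & 0x3 = 0
chan [2+:10] = (word>>2) & 0x3ff = 149  ←
cnt [12+:15] = (word>>12) & 0x7fff = 15370
state [27+:5] = (word>>27) & 0x1f = 2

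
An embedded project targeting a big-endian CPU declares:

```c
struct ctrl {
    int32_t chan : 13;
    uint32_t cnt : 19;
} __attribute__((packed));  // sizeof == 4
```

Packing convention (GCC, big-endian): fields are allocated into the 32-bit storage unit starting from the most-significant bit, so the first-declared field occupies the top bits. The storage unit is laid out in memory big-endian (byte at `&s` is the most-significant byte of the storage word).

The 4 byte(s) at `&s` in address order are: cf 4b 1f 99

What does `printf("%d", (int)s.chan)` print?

-1559

[0]=0xcf [1]=0x4b [2]=0x1f [3]=0x99 (big-endian) → word 0xcf4b1f99
chan [19+:13] = (word>>19) & 0x1fff = 6633  ←
cnt [0+:19] = (word>>0) & 0x7ffff = 204697
chan signed 13b, MSB=1: 6633 - 8192 = -1559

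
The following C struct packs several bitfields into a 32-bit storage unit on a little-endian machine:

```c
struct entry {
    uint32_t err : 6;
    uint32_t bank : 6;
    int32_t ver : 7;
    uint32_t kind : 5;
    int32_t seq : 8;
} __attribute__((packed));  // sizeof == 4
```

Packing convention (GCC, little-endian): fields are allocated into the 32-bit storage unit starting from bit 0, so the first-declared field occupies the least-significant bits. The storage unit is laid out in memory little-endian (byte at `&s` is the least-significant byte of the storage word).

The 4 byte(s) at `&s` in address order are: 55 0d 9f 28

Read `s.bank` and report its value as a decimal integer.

53

[0]=0x55 [1]=0x0d [2]=0x9f [3]=0x28 (little-endian) → word 0x289f0d55
err:6 @ bit 0 → (0x289f0d55>>0)&0x3f = 0x15
bank:6 @ bit 6 → (0x289f0d55>>6)&0x3f = 0x35  ←
ver:7 @ bit 12 → (0x289f0d55>>12)&0x7f = 0x70
kind:5 @ bit 19 → (0x289f0d55>>19)&0x1f = 0x13
seq:8 @ bit 24 → (0x289f0d55>>24)&0xff = 0x28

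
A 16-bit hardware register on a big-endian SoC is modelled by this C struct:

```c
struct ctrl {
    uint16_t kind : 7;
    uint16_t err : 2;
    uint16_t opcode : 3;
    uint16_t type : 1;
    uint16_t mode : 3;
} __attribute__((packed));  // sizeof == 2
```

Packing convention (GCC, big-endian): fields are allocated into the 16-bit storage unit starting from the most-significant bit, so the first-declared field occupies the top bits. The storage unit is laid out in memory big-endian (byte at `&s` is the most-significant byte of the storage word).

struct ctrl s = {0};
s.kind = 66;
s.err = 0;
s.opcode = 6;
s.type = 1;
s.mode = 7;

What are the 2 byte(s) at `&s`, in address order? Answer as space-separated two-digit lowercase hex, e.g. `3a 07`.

84 6f

[9+:7] kind=66 & 0x7f = 0x42; word=0x8400
[7+:2] err=0 & 0x3 = 0x0; word=0x8400
[4+:3] opcode=6 & 0x7 = 0x6; word=0x8460
[3+:1] type=1 & 0x1 = 0x1; word=0x8468
[0+:3] mode=7 & 0x7 = 0x7; word=0x846f
word = 0x846f → big-endian bytes:
  [0]=0x84  [1]=0x6f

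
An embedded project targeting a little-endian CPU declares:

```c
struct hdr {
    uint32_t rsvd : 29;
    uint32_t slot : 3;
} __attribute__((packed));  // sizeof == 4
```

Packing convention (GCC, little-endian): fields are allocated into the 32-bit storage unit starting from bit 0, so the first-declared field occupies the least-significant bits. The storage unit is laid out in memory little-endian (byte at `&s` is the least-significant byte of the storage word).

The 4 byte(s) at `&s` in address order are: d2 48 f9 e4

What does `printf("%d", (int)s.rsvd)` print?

[0]=0xd2 [1]=0x48 [2]=0xf9 [3]=0xe4 (little-endian) → word 0xe4f948d2
rsvd:29 @ bit 0 → (0xe4f948d2>>0)&0x1fffffff = 0x4f948d2  ←
slot:3 @ bit 29 → (0xe4f948d2>>29)&0x7 = 0x7

83445970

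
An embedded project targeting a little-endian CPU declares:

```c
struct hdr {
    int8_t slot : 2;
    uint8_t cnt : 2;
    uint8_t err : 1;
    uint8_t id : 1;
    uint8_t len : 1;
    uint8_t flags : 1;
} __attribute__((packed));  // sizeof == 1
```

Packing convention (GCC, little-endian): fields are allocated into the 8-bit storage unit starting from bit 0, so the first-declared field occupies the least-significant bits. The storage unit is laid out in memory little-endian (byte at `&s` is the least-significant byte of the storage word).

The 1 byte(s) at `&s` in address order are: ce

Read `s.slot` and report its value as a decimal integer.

[0]=0xce (little-endian) → word 0xce
slot:2 @ bit 0 → (0xce>>0)&0x3 = 0x2  ←
cnt:2 @ bit 2 → (0xce>>2)&0x3 = 0x3
err:1 @ bit 4 → (0xce>>4)&0x1 = 0x0
id:1 @ bit 5 → (0xce>>5)&0x1 = 0x0
len:1 @ bit 6 → (0xce>>6)&0x1 = 0x1
flags:1 @ bit 7 → (0xce>>7)&0x1 = 0x1
slot signed 2b, MSB=1: 2 - 4 = -2

-2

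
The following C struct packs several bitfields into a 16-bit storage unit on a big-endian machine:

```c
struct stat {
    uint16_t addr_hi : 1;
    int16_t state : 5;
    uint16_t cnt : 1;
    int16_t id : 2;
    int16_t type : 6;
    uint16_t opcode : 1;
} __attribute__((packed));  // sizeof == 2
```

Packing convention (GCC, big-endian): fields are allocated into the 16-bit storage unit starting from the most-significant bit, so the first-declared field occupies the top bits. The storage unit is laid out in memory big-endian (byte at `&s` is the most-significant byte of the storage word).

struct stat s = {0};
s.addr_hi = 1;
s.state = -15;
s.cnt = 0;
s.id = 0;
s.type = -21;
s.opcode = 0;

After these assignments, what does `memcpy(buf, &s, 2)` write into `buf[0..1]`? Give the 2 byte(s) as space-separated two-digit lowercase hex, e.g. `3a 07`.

[15+:1] addr_hi=1 & 0x1 = 0x1; word=0x8000
[10+:5] state=-15 & 0x1f = 0x11; word=0xc400
[9+:1] cnt=0 & 0x1 = 0x0; word=0xc400
[7+:2] id=0 & 0x3 = 0x0; word=0xc400
[1+:6] type=-21 & 0x3f = 0x2b; word=0xc456
[0+:1] opcode=0 & 0x1 = 0x0; word=0xc456
word = 0xc456 → big-endian bytes:
  [0]=0xc4  [1]=0x56

c4 56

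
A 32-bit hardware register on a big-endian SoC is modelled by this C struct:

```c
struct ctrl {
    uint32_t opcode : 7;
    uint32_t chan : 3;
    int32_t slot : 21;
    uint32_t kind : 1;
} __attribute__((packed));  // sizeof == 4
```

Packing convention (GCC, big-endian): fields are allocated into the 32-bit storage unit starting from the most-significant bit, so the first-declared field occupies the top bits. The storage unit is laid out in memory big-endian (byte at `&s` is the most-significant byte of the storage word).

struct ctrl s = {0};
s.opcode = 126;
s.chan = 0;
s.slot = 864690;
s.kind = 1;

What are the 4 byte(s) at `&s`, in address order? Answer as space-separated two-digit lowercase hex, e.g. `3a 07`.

[25+:7] opcode=126 & 0x7f = 0x7e; word=0xfc000000
[22+:3] chan=0 & 0x7 = 0x0; word=0xfc000000
[1+:21] slot=864690 & 0x1fffff = 0xd31b2; word=0xfc1a6364
[0+:1] kind=1 & 0x1 = 0x1; word=0xfc1a6365
word = 0xfc1a6365 → big-endian bytes:
  [0]=0xfc  [1]=0x1a  [2]=0x63  [3]=0x65

fc 1a 63 65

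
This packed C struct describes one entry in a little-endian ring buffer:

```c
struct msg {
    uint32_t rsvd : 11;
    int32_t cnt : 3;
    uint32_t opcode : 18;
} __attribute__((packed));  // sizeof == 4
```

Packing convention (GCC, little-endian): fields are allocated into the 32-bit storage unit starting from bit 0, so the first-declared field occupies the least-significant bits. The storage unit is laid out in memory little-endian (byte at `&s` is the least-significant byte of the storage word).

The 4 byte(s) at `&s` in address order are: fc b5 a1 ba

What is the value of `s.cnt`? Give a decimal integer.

-2

[0]=0xfc [1]=0xb5 [2]=0xa1 [3]=0xba (little-endian) → word 0xbaa1b5fc
rsvd [0+:11] = (word>>0) & 0x7ff = 1532
cnt [11+:3] = (word>>11) & 0x7 = 6  ←
opcode [14+:18] = (word>>14) & 0x3ffff = 191110
cnt signed 3b, MSB=1: 6 - 8 = -2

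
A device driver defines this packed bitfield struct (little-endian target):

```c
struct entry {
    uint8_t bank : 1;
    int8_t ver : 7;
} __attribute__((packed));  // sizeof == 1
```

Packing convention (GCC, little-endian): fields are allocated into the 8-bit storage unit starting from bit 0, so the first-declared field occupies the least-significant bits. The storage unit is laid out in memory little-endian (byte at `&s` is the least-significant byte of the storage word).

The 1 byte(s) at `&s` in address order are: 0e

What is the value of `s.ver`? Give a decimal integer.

[0]=0x0e (little-endian) → word 0x0e
bank:1 @ bit 0 → (0x0e>>0)&0x1 = 0x0
ver:7 @ bit 1 → (0x0e>>1)&0x7f = 0x7  ←
ver signed 7b, MSB=0: value = 7

7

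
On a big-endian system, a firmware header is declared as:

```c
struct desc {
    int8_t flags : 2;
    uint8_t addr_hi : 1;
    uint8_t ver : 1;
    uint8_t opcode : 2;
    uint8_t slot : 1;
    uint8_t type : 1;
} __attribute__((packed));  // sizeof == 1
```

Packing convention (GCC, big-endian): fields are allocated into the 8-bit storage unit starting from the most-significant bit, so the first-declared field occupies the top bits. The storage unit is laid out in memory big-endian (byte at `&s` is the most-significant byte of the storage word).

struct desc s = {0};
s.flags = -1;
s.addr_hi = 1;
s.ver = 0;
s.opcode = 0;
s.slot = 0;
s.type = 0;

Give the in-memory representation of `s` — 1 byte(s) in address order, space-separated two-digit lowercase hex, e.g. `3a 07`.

e0

[6+:2] flags=-1 & 0x3 = 0x3; word=0xc0
[5+:1] addr_hi=1 & 0x1 = 0x1; word=0xe0
[4+:1] ver=0 & 0x1 = 0x0; word=0xe0
[2+:2] opcode=0 & 0x3 = 0x0; word=0xe0
[1+:1] slot=0 & 0x1 = 0x0; word=0xe0
[0+:1] type=0 & 0x1 = 0x0; word=0xe0
word = 0xe0 → big-endian bytes:
  [0]=0xe0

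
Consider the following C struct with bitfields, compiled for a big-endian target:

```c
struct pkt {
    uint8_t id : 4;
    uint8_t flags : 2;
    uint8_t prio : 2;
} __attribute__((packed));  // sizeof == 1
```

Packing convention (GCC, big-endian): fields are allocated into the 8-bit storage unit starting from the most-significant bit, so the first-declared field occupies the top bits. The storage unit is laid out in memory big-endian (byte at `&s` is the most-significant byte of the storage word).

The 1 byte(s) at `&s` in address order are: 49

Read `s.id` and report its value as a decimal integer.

[0]=0x49 (big-endian) → word 0x49
id [4+:4] = (word>>4) & 0xf = 4  ←
flags [2+:2] = (word>>2) & 0x3 = 2
prio [0+:2] = (word>>0) & 0x3 = 1

4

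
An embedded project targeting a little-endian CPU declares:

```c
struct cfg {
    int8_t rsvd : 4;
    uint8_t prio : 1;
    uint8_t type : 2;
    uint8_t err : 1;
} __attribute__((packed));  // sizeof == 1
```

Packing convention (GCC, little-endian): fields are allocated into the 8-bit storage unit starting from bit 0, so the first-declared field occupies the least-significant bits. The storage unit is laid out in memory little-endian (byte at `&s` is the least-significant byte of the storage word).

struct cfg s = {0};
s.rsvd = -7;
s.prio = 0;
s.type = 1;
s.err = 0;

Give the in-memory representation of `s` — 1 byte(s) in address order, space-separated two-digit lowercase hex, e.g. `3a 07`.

29

rsvd (4b) val=-7 bits=0x9 at bit 0: 0x09
prio (1b) val=0 bits=0x0 at bit 4: 0x09
type (2b) val=1 bits=0x1 at bit 5: 0x29
err (1b) val=0 bits=0x0 at bit 7: 0x29
word = 0x29 → little-endian bytes:
  [0]=0x29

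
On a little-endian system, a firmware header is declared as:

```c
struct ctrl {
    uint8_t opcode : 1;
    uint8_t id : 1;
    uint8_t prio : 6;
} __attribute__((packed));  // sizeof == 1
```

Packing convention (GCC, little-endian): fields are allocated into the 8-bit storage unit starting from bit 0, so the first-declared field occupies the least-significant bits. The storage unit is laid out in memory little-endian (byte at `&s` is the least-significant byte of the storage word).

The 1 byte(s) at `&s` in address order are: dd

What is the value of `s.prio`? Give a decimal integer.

55

[0]=0xdd (little-endian) → word 0xdd
opcode [0+:1] = (word>>0) & 0x1 = 1
id [1+:1] = (word>>1) & 0x1 = 0
prio [2+:6] = (word>>2) & 0x3f = 55  ←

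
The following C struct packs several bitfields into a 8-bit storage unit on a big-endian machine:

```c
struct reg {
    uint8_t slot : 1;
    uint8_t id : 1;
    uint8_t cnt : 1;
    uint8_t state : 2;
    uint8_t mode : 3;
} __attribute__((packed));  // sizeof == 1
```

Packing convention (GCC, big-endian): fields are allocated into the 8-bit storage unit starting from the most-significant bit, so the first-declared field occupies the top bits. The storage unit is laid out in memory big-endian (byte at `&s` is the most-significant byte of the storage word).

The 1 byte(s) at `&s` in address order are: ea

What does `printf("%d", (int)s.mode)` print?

[0]=0xea (big-endian) → word 0xea
slot:1 @ bit 7 → (0xea>>7)&0x1 = 0x1
id:1 @ bit 6 → (0xea>>6)&0x1 = 0x1
cnt:1 @ bit 5 → (0xea>>5)&0x1 = 0x1
state:2 @ bit 3 → (0xea>>3)&0x3 = 0x1
mode:3 @ bit 0 → (0xea>>0)&0x7 = 0x2  ←

2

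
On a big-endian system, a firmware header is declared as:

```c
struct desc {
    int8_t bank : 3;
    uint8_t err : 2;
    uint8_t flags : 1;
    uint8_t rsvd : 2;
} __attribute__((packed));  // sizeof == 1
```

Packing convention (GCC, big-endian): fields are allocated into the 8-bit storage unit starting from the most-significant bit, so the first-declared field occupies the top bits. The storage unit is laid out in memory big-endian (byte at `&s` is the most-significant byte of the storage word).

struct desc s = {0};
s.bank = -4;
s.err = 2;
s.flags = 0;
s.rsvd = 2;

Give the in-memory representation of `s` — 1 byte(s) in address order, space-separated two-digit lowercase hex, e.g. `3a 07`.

92

[5+:3] bank=-4 & 0x7 = 0x4; word=0x80
[3+:2] err=2 & 0x3 = 0x2; word=0x90
[2+:1] flags=0 & 0x1 = 0x0; word=0x90
[0+:2] rsvd=2 & 0x3 = 0x2; word=0x92
word = 0x92 → big-endian bytes:
  [0]=0x92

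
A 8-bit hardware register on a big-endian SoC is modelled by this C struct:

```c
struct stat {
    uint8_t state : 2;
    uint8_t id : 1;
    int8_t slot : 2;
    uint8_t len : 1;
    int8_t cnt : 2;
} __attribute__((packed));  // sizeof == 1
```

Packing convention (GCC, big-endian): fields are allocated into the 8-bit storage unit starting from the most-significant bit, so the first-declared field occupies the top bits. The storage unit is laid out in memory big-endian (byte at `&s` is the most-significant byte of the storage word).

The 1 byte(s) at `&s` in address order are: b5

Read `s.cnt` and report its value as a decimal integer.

1

[0]=0xb5 (big-endian) → word 0xb5
state [6+:2] = (word>>6) & 0x3 = 2
id [5+:1] = (word>>5) & 0x1 = 1
slot [3+:2] = (word>>3) & 0x3 = 2
len [2+:1] = (word>>2) & 0x1 = 1
cnt [0+:2] = (word>>0) & 0x3 = 1  ←
cnt signed 2b, MSB=0: value = 1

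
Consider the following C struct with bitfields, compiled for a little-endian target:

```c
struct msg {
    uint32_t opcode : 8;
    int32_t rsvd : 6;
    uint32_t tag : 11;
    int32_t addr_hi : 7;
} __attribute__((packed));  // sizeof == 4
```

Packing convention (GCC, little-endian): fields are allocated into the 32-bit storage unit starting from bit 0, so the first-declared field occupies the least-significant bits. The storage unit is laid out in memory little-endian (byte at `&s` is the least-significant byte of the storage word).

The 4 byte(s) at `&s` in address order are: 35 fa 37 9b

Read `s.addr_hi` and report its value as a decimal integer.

[0]=0x35 [1]=0xfa [2]=0x37 [3]=0x9b (little-endian) → word 0x9b37fa35
opcode [0+:8] = (word>>0) & 0xff = 53
rsvd [8+:6] = (word>>8) & 0x3f = 58
tag [14+:11] = (word>>14) & 0x7ff = 1247
addr_hi [25+:7] = (word>>25) & 0x7f = 77  ←
addr_hi signed 7b, MSB=1: 77 - 128 = -51

-51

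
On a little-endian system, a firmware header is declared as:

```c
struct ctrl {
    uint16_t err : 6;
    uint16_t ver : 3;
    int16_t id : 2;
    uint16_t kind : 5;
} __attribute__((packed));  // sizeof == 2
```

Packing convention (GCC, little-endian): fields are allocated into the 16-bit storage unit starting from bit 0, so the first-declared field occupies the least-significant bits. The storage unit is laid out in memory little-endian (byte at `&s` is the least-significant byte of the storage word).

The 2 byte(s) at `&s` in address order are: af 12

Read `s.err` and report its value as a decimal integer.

[0]=0xaf [1]=0x12 (little-endian) → word 0x12af
err:6 @ bit 0 → (0x12af>>0)&0x3f = 0x2f  ←
ver:3 @ bit 6 → (0x12af>>6)&0x7 = 0x2
id:2 @ bit 9 → (0x12af>>9)&0x3 = 0x1
kind:5 @ bit 11 → (0x12af>>11)&0x1f = 0x2

47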